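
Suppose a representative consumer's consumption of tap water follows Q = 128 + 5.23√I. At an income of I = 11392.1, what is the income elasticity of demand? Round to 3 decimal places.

0.407

At I = 11392.1: Q = 686.218.
dQ/dI = 5.23/(2√I) = 0.0245002 at this income.
η = (dQ/dI)·(I/Q) = 0.0245002 × (11392.1/686.218) = 0.407.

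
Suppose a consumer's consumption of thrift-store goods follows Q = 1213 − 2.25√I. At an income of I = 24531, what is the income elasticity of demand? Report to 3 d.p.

-0.205

At I = 24531: Q = 860.597.
dQ/dI = -2.25/(2√I) = -0.00718282 at this income.
η = (dQ/dI)·(I/Q) = -0.00718282 × (24531/860.597) = -0.205.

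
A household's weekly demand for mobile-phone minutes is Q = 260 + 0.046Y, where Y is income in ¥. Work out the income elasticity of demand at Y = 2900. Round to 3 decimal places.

At Y = 2900: Q = 393.400.
dQ/dY = 0.046.
η = (dQ/dY)·(Y/Q) = 0.046 × (2900/393.400) = 0.339.

0.339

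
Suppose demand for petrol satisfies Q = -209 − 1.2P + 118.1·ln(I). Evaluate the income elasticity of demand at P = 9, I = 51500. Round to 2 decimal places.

0.11

At P = 9, I = 51500: Q = 1061.507.
Holding P constant, ∂Q/∂I = 118.1/I = 0.0022932.
η_I = (∂Q/∂I)·(I/Q) = 0.0022932 × (51500/1061.507) = 0.11.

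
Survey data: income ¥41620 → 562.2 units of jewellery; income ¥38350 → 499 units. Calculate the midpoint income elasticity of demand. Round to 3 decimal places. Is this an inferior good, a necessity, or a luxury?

ΔQ = 499 − 562.2 = -63.2; midpoint Q̄ = (562.2 + 499)/2 = 530.6.
ΔI = 38350 − 41620 = -3270; midpoint Ī = (41620 + 38350)/2 = 39985.
η = (ΔQ/Q̄) ÷ (ΔI/Ī) = (-63.2/530.6) ÷ (-3270/39985) = 1.456.
η > 1 ⇒ luxury.

1.456 (luxury)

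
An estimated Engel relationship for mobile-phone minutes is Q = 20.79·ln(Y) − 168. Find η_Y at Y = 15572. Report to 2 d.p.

0.64

At Y = 15572: Q = 32.691.
dQ/dY = 20.79/Y = 0.00133509 at this income.
η = (dQ/dY)·(Y/Q) = 0.00133509 × (15572/32.691) = 0.64.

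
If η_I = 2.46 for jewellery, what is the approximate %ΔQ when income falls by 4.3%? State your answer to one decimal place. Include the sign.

-10.6%

%ΔQ ≈ η × %ΔI = 2.46 × (-4.3%) = -10.6%.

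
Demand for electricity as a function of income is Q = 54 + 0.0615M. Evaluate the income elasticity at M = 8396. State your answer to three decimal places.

0.905

At M = 8396: Q = 570.354.
dQ/dM = 0.0615.
η = (dQ/dM)·(M/Q) = 0.0615 × (8396/570.354) = 0.905.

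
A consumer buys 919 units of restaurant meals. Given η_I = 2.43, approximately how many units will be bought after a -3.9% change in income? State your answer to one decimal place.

831.9

%ΔQ ≈ η × %ΔI = 2.43 × (-3.9%) = -9.477%.
New Q ≈ 919 × (1 − 0.09477) = 831.9.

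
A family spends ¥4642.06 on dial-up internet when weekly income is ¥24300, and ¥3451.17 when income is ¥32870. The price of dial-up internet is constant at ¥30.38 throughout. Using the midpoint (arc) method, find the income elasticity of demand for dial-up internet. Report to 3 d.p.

With a constant price, Q₁ = 4642.06/30.38 = 152.800 and Q₂ = 3451.17/30.38 = 113.600 (equivalently, work directly with expenditure since P cancels).
Midpoint %ΔQ = (3451.17 − 4642.06)/4046.62 = -0.29429; midpoint %ΔI = (32870 − 24300)/28585 = 0.29981.
η = -0.29429 / 0.29981 = -0.982.

-0.982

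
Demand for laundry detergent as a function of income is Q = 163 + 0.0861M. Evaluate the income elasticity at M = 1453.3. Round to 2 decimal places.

0.43

At M = 1453.3: Q = 288.129.
dQ/dM = 0.0861.
η = (dQ/dM)·(M/Q) = 0.0861 × (1453.3/288.129) = 0.43.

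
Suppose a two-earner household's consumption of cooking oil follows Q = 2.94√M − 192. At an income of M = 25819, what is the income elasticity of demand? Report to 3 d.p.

At M = 25819: Q = 280.408.
dQ/dM = 2.94/(2√M) = 0.00914845 at this income.
η = (dQ/dM)·(M/Q) = 0.00914845 × (25819/280.408) = 0.842.

0.842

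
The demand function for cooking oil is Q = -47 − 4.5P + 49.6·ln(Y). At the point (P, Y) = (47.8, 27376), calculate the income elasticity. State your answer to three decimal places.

0.203

At P = 47.8, Y = 27376: Q = 244.684.
Holding P constant, ∂Q/∂Y = 49.6/Y = 0.00181181.
η_Y = (∂Q/∂Y)·(Y/Q) = 0.00181181 × (27376/244.684) = 0.203.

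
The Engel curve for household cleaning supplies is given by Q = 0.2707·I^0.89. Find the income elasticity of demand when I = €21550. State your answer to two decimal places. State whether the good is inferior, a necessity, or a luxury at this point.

For Q = A·I^β the income elasticity is constant and equal to β.
Here β = 0.89, so η = 0.89.
Since 0 < η < 1, the good is a necessity.

0.89 (necessity)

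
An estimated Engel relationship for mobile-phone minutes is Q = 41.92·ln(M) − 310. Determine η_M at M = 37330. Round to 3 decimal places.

At M = 37330: Q = 131.315.
dQ/dM = 41.92/M = 0.00112296 at this income.
η = (dQ/dM)·(M/Q) = 0.00112296 × (37330/131.315) = 0.319.

0.319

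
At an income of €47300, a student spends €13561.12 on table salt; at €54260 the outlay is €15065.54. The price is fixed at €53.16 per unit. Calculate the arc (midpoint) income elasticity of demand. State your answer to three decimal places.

0.767

With a constant price, Q₁ = 13561.12/53.16 = 255.100 and Q₂ = 15065.54/53.16 = 283.400 (equivalently, work directly with expenditure since P cancels).
Midpoint %ΔQ = (15065.54 − 13561.12)/14313.33 = 0.10511; midpoint %ΔI = (54260 − 47300)/50780 = 0.13706.
η = 0.10511 / 0.13706 = 0.767.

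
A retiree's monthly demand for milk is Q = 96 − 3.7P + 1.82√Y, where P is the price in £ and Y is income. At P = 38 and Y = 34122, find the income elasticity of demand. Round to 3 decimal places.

0.576

At P = 38, Y = 34122: Q = 291.593.
Holding P constant, ∂Q/∂Y = 1.82/(2√Y) = 0.00492634.
η_Y = (∂Q/∂Y)·(Y/Q) = 0.00492634 × (34122/291.593) = 0.576.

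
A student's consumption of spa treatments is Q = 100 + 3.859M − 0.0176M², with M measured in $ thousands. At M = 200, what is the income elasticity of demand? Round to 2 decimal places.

At M = 200: Q = 167.8000.
dQ/dM = 3.859 − 0.0352M = -3.18100.
η = (dQ/dM)·(M/Q) = -3.18100 × (200/167.8000) = -3.79.

-3.79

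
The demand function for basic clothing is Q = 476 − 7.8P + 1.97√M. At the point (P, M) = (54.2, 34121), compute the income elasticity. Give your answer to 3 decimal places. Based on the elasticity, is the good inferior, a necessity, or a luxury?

0.436 (necessity)

At P = 54.2, M = 34121: Q = 417.136.
Holding P constant, ∂Q/∂M = 1.97/(2√M) = 0.00533243.
η_M = (∂Q/∂M)·(M/Q) = 0.00533243 × (34121/417.136) = 0.436.
Since 0 < η < 1, this is a necessity.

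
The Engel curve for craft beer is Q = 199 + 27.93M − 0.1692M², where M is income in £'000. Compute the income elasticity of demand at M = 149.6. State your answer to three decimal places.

At M = 149.6: Q = 590.6049.
dQ/dM = 27.93 − 0.3384M = -22.69464.
η = (dQ/dM)·(M/Q) = -22.69464 × (149.6/590.6049) = -5.749.

-5.749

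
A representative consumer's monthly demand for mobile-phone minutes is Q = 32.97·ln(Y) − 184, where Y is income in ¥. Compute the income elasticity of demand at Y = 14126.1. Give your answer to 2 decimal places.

0.25

At Y = 14126.1: Q = 131.054.
dQ/dY = 32.97/Y = 0.00233398 at this income.
η = (dQ/dY)·(Y/Q) = 0.00233398 × (14126.1/131.054) = 0.25.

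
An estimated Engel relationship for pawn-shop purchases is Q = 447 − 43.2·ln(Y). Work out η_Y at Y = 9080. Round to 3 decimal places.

At Y = 9080: Q = 53.283.
dQ/dY = -43.2/Y = -0.00475771 at this income.
η = (dQ/dY)·(Y/Q) = -0.00475771 × (9080/53.283) = -0.811.

-0.811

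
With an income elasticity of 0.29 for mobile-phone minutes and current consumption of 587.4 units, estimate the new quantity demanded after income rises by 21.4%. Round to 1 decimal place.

623.9

%ΔQ ≈ η × %ΔI = 0.29 × 21.4% = 6.206%.
New Q ≈ 587.4 × (1 + 0.06206) = 623.9.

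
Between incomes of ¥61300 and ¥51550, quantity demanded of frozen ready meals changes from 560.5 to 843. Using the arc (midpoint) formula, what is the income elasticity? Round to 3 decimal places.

-2.330

ΔQ = 843 − 560.5 = 282.5; midpoint Q̄ = (560.5 + 843)/2 = 701.75.
ΔI = 51550 − 61300 = -9750; midpoint Ī = (61300 + 51550)/2 = 56425.
η = (ΔQ/Q̄) ÷ (ΔI/Ī) = (282.5/701.75) ÷ (-9750/56425) = -2.330.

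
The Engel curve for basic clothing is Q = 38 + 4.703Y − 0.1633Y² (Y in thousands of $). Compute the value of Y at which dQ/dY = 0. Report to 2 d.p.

dQ/dY = 4.703 − 0.3266Y.
The good is inferior where dQ/dY < 0. Setting dQ/dY = 0 gives Y = 4.703 / 0.3266 = 14.40.

14.40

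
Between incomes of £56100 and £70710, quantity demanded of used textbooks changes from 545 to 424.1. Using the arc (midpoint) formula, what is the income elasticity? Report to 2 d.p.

-1.08

ΔQ = 424.1 − 545 = -120.9; midpoint Q̄ = (545 + 424.1)/2 = 484.55.
ΔI = 70710 − 56100 = 14610; midpoint Ī = (56100 + 70710)/2 = 63405.
η = (ΔQ/Q̄) ÷ (ΔI/Ī) = (-120.9/484.55) ÷ (14610/63405) = -1.08.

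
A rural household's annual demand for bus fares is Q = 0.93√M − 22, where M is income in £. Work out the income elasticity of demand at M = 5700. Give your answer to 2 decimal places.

At M = 5700: Q = 48.213.
dQ/dM = 0.93/(2√M) = 0.00615908 at this income.
η = (dQ/dM)·(M/Q) = 0.00615908 × (5700/48.213) = 0.73.

0.73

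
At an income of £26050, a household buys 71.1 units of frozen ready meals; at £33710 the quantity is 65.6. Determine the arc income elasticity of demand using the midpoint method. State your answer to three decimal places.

-0.314

ΔQ = 65.6 − 71.1 = -5.5; midpoint Q̄ = (71.1 + 65.6)/2 = 68.35.
ΔI = 33710 − 26050 = 7660; midpoint Ī = (26050 + 33710)/2 = 29880.
η = (ΔQ/Q̄) ÷ (ΔI/Ī) = (-5.5/68.35) ÷ (7660/29880) = -0.314.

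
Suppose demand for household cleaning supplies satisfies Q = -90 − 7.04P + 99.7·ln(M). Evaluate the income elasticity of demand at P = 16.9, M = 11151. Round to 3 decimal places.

0.138

At P = 16.9, M = 11151: Q = 720.157.
Holding P constant, ∂Q/∂M = 99.7/M = 0.0089409.
η_M = (∂Q/∂M)·(M/Q) = 0.0089409 × (11151/720.157) = 0.138.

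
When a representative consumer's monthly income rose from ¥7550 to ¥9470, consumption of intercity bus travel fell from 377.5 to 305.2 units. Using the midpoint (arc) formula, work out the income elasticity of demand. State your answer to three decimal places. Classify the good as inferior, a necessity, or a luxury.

ΔQ = 305.2 − 377.5 = -72.3; midpoint Q̄ = (377.5 + 305.2)/2 = 341.35.
ΔI = 9470 − 7550 = 1920; midpoint Ī = (7550 + 9470)/2 = 8510.
η = (ΔQ/Q̄) ÷ (ΔI/Ī) = (-72.3/341.35) ÷ (1920/8510) = -0.939.
η < 0 ⇒ inferior good.

-0.939 (inferior good)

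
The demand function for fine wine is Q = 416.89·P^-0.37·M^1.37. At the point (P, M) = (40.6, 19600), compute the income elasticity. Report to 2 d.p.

1.37

For a multiplicative demand Q = A·P^α·M^β, the income elasticity is β everywhere.
Here β = 1.37, so η = 1.37.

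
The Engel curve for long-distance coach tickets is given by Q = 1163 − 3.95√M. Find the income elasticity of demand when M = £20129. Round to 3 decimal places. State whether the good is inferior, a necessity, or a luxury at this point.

At M = 20129: Q = 602.587.
dQ/dM = -3.95/(2√M) = -0.0139205 at this income.
η = (dQ/dM)·(M/Q) = -0.0139205 × (20129/602.587) = -0.465.
Since η < 0, the good is an inferior good.

-0.465 (inferior good)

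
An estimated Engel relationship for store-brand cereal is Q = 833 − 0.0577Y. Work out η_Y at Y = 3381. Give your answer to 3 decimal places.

-0.306

At Y = 3381: Q = 637.916.
dQ/dY = −0.0577.
η = (dQ/dY)·(Y/Q) = -0.0577 × (3381/637.916) = -0.306.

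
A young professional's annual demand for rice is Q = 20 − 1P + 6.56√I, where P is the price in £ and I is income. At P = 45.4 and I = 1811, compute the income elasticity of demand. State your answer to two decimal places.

0.55

At P = 45.4, I = 1811: Q = 253.766.
Holding P constant, ∂Q/∂I = 6.56/(2√I) = 0.0770752.
η_I = (∂Q/∂I)·(I/Q) = 0.0770752 × (1811/253.766) = 0.55.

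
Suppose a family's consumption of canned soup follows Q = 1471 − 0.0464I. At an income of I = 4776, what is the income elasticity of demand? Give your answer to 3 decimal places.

At I = 4776: Q = 1249.394.
dQ/dI = −0.0464.
η = (dQ/dI)·(I/Q) = -0.0464 × (4776/1249.394) = -0.177.

-0.177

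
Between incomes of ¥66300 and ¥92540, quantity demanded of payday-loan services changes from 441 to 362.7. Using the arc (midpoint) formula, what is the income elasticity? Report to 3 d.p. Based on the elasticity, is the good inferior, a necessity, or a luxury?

ΔQ = 362.7 − 441 = -78.3; midpoint Q̄ = (441 + 362.7)/2 = 401.85.
ΔI = 92540 − 66300 = 26240; midpoint Ī = (66300 + 92540)/2 = 79420.
η = (ΔQ/Q̄) ÷ (ΔI/Ī) = (-78.3/401.85) ÷ (26240/79420) = -0.590.
η < 0 ⇒ inferior good.

-0.590 (inferior good)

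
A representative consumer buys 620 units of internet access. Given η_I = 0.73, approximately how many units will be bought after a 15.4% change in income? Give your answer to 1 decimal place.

%ΔQ ≈ η × %ΔI = 0.73 × 15.4% = 11.242%.
New Q ≈ 620 × (1 + 0.11242) = 689.7.

689.7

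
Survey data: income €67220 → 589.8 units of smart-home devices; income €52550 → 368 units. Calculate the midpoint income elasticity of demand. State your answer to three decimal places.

1.891

ΔQ = 368 − 589.8 = -221.8; midpoint Q̄ = (589.8 + 368)/2 = 478.9.
ΔI = 52550 − 67220 = -14670; midpoint Ī = (67220 + 52550)/2 = 59885.
η = (ΔQ/Q̄) ÷ (ΔI/Ī) = (-221.8/478.9) ÷ (-14670/59885) = 1.891.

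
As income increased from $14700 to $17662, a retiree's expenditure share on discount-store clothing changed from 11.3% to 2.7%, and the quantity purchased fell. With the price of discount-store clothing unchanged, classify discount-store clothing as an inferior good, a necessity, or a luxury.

Quantity demanded falls as income rises, so η < 0.

inferior good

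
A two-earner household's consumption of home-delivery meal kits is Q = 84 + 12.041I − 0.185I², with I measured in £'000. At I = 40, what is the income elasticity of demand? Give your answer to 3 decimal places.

At I = 40: Q = 269.6400.
dQ/dI = 12.041 − 0.37I = -2.75900.
η = (dQ/dI)·(I/Q) = -2.75900 × (40/269.6400) = -0.409.

-0.409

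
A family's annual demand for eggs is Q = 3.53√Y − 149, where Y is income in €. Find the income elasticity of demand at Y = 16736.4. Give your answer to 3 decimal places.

0.742

At Y = 16736.4: Q = 307.673.
dQ/dY = 3.53/(2√Y) = 0.0136431 at this income.
η = (dQ/dY)·(Y/Q) = 0.0136431 × (16736.4/307.673) = 0.742.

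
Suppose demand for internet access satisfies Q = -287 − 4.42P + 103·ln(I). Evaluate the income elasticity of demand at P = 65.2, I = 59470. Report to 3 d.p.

At P = 65.2, I = 59470: Q = 557.118.
Holding P constant, ∂Q/∂I = 103/I = 0.00173197.
η_I = (∂Q/∂I)·(I/Q) = 0.00173197 × (59470/557.118) = 0.185.

0.185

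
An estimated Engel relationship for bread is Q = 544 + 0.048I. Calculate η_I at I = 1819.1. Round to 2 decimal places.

0.14

At I = 1819.1: Q = 631.317.
dQ/dI = 0.048.
η = (dQ/dI)·(I/Q) = 0.048 × (1819.1/631.317) = 0.14.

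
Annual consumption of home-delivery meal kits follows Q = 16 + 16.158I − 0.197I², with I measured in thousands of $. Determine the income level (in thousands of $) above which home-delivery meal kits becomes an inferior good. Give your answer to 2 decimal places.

dQ/dI = 16.158 − 0.394I.
The good is inferior where dQ/dI < 0. Setting dQ/dI = 0 gives I = 16.158 / 0.394 = 41.01.

41.01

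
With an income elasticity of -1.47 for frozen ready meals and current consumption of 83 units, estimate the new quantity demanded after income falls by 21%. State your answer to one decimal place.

%ΔQ ≈ η × %ΔI = -1.47 × (-21%) = 30.87%.
New Q ≈ 83 × (1 + 0.3087) = 108.6.

108.6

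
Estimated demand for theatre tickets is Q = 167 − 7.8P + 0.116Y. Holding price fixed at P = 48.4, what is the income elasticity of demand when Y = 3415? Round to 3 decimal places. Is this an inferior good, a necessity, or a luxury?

2.134 (luxury)

At P = 48.4, Y = 3415: Q = 185.620.
Holding P constant, ∂Q/∂Y = 0.116.
η_Y = (∂Q/∂Y)·(Y/Q) = 0.116 × (3415/185.620) = 2.134.
Since η > 1, this is a luxury.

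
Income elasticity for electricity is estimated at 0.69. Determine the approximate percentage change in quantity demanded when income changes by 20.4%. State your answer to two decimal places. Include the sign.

%ΔQ ≈ η × %ΔI = 0.69 × 20.4% = 14.08%.

14.08%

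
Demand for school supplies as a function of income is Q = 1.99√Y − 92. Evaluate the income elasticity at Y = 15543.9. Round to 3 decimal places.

At Y = 15543.9: Q = 156.104.
dQ/dY = 1.99/(2√Y) = 0.00798074 at this income.
η = (dQ/dY)·(Y/Q) = 0.00798074 × (15543.9/156.104) = 0.795.

0.795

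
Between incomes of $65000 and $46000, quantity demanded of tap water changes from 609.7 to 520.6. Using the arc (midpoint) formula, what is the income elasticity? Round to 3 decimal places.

0.461

ΔQ = 520.6 − 609.7 = -89.1; midpoint Q̄ = (609.7 + 520.6)/2 = 565.15.
ΔI = 46000 − 65000 = -19000; midpoint Ī = (65000 + 46000)/2 = 55500.
η = (ΔQ/Q̄) ÷ (ΔI/Ī) = (-89.1/565.15) ÷ (-19000/55500) = 0.461.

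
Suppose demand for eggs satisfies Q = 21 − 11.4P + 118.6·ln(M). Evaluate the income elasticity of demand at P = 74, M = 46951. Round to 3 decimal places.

At P = 74, M = 46951: Q = 453.164.
Holding P constant, ∂Q/∂M = 118.6/M = 0.00252604.
η_M = (∂Q/∂M)·(M/Q) = 0.00252604 × (46951/453.164) = 0.262.

0.262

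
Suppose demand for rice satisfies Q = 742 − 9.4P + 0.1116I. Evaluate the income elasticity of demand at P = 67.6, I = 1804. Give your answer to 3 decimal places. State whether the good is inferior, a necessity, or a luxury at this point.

0.654 (necessity)

At P = 67.6, I = 1804: Q = 307.886.
Holding P constant, ∂Q/∂I = 0.1116.
η_I = (∂Q/∂I)·(I/Q) = 0.1116 × (1804/307.886) = 0.654.
Since 0 < η < 1, this is a necessity.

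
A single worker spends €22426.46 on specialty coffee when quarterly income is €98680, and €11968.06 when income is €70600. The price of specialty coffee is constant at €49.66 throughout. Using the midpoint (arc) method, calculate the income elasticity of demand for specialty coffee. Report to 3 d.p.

1.833

With a constant price, Q₁ = 22426.46/49.66 = 451.600 and Q₂ = 11968.06/49.66 = 241.000 (equivalently, work directly with expenditure since P cancels).
Midpoint %ΔQ = (11968.06 − 22426.46)/17197.26 = -0.60814; midpoint %ΔI = (70600 − 98680)/84640 = -0.33176.
η = -0.60814 / -0.33176 = 1.833.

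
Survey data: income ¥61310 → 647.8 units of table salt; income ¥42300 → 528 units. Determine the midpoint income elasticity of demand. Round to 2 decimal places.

0.56

ΔQ = 528 − 647.8 = -119.8; midpoint Q̄ = (647.8 + 528)/2 = 587.9.
ΔI = 42300 − 61310 = -19010; midpoint Ī = (61310 + 42300)/2 = 51805.
η = (ΔQ/Q̄) ÷ (ΔI/Ī) = (-119.8/587.9) ÷ (-19010/51805) = 0.56.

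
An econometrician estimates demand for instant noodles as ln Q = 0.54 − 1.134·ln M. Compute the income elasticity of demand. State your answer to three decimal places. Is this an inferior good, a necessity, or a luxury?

In a log-linear demand, the coefficient on ln M is the income elasticity.
So η = -1.134.
η < 0 ⇒ inferior good.

-1.134 (inferior good)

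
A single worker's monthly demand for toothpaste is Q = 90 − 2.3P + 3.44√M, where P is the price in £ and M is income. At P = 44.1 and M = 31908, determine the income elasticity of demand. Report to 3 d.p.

At P = 44.1, M = 31908: Q = 603.051.
Holding P constant, ∂Q/∂M = 3.44/(2√M) = 0.00962894.
η_M = (∂Q/∂M)·(M/Q) = 0.00962894 × (31908/603.051) = 0.509.

0.509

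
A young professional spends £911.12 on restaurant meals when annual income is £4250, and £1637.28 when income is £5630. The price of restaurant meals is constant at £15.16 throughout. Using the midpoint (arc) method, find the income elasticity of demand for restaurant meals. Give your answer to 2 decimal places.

With a constant price, Q₁ = 911.12/15.16 = 60.100 and Q₂ = 1637.28/15.16 = 108.000 (equivalently, work directly with expenditure since P cancels).
Midpoint %ΔQ = (1637.28 − 911.12)/1274.20 = 0.56989; midpoint %ΔI = (5630 − 4250)/4940 = 0.27935.
η = 0.56989 / 0.27935 = 2.04.

2.04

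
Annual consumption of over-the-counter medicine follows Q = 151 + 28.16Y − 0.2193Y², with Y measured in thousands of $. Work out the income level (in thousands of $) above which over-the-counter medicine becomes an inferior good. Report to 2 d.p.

64.20

dQ/dY = 28.16 − 0.4386Y.
The good is inferior where dQ/dY < 0. Setting dQ/dY = 0 gives Y = 28.16 / 0.4386 = 64.20.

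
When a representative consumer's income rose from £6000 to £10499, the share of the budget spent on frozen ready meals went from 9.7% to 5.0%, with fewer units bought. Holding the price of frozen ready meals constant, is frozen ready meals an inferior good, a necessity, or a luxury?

inferior good

Quantity demanded falls as income rises, so η < 0.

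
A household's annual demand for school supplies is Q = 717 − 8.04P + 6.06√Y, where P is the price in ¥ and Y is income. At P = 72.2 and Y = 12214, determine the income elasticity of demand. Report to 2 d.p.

0.42

At P = 72.2, Y = 12214: Q = 806.245.
Holding P constant, ∂Q/∂Y = 6.06/(2√Y) = 0.0274166.
η_Y = (∂Q/∂Y)·(Y/Q) = 0.0274166 × (12214/806.245) = 0.42.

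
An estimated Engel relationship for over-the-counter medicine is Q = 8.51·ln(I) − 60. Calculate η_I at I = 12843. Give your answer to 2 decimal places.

At I = 12843: Q = 20.509.
dQ/dI = 8.51/I = 0.000662618 at this income.
η = (dQ/dI)·(I/Q) = 0.000662618 × (12843/20.509) = 0.41.

0.41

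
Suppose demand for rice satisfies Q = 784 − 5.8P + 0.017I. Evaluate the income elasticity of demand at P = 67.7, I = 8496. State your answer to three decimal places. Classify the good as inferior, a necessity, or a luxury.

0.270 (necessity)

At P = 67.7, I = 8496: Q = 535.772.
Holding P constant, ∂Q/∂I = 0.017.
η_I = (∂Q/∂I)·(I/Q) = 0.017 × (8496/535.772) = 0.270.
Since 0 < η < 1, this is a necessity.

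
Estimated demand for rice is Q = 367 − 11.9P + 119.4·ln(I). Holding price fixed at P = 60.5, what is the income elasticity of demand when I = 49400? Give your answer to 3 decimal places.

At P = 60.5, I = 49400: Q = 937.490.
Holding P constant, ∂Q/∂I = 119.4/I = 0.002417.
η_I = (∂Q/∂I)·(I/Q) = 0.002417 × (49400/937.490) = 0.127.

0.127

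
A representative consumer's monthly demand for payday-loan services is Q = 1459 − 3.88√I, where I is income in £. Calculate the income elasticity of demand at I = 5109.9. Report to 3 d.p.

At I = 5109.9: Q = 1181.644.
dQ/dI = -3.88/(2√I) = -0.0271391 at this income.
η = (dQ/dI)·(I/Q) = -0.0271391 × (5109.9/1181.644) = -0.117.

-0.117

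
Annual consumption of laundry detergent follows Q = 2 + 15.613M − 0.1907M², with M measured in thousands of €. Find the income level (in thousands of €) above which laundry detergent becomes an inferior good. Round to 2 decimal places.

dQ/dM = 15.613 − 0.3814M.
The good is inferior where dQ/dM < 0. Setting dQ/dM = 0 gives M = 15.613 / 0.3814 = 40.94.

40.94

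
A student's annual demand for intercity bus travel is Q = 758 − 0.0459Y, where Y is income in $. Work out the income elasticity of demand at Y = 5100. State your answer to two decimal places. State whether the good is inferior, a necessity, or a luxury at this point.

-0.45 (inferior good)

At Y = 5100: Q = 523.910.
dQ/dY = −0.0459.
η = (dQ/dY)·(Y/Q) = -0.0459 × (5100/523.910) = -0.45.
Since η < 0, the good is an inferior good.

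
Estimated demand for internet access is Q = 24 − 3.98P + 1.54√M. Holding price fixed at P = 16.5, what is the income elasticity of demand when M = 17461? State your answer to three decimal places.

At P = 16.5, M = 17461: Q = 161.826.
Holding P constant, ∂Q/∂M = 1.54/(2√M) = 0.00582715.
η_M = (∂Q/∂M)·(M/Q) = 0.00582715 × (17461/161.826) = 0.629.

0.629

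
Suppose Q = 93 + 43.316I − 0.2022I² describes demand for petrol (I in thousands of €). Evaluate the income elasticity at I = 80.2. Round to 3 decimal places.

At I = 80.2: Q = 2266.3847.
dQ/dI = 43.316 − 0.4044I = 10.88312.
η = (dQ/dI)·(I/Q) = 10.88312 × (80.2/2266.3847) = 0.385.

0.385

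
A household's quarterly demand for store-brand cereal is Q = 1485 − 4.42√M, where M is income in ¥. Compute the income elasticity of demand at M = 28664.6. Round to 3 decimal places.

At M = 28664.6: Q = 736.666.
dQ/dM = -4.42/(2√M) = -0.0130533 at this income.
η = (dQ/dM)·(M/Q) = -0.0130533 × (28664.6/736.666) = -0.508.

-0.508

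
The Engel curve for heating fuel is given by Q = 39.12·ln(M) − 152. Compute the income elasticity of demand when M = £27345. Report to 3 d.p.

At M = 27345: Q = 247.661.
dQ/dM = 39.12/M = 0.00143061 at this income.
η = (dQ/dM)·(M/Q) = 0.00143061 × (27345/247.661) = 0.158.

0.158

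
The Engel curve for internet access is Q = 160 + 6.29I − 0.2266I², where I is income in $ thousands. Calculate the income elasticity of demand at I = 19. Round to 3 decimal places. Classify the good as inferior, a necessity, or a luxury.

-0.223 (inferior good)

At I = 19: Q = 197.7074.
dQ/dI = 6.29 − 0.4532I = -2.32080.
η = (dQ/dI)·(I/Q) = -2.32080 × (19/197.7074) = -0.223.
η < 0 ⇒ inferior good.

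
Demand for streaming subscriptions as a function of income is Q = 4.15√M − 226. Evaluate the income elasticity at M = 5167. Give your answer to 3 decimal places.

2.063

At M = 5167: Q = 72.310.
dQ/dM = 4.15/(2√M) = 0.0288668 at this income.
η = (dQ/dM)·(M/Q) = 0.0288668 × (5167/72.310) = 2.063.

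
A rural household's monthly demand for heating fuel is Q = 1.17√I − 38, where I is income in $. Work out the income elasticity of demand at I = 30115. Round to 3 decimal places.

0.615

At I = 30115: Q = 165.038.
dQ/dI = 1.17/(2√I) = 0.00337104 at this income.
η = (dQ/dI)·(I/Q) = 0.00337104 × (30115/165.038) = 0.615.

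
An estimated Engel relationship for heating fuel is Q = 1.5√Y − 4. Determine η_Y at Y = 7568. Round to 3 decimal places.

At Y = 7568: Q = 126.491.
dQ/dY = 1.5/(2√Y) = 0.00862126 at this income.
η = (dQ/dY)·(Y/Q) = 0.00862126 × (7568/126.491) = 0.516.

0.516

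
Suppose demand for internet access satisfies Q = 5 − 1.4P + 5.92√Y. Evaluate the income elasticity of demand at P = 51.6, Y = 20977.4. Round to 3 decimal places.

At P = 51.6, Y = 20977.4: Q = 790.188.
Holding P constant, ∂Q/∂Y = 5.92/(2√Y) = 0.0204369.
η_Y = (∂Q/∂Y)·(Y/Q) = 0.0204369 × (20977.4/790.188) = 0.543.

0.543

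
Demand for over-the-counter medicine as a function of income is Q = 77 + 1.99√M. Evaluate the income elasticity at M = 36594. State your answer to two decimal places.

0.42

At M = 36594: Q = 457.678.
dQ/dM = 1.99/(2√M) = 0.00520137 at this income.
η = (dQ/dM)·(M/Q) = 0.00520137 × (36594/457.678) = 0.42.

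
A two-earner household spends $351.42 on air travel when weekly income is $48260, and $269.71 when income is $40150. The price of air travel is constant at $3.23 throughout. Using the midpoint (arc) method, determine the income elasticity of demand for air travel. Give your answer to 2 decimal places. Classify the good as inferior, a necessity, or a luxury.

1.43 (luxury)

With a constant price, Q₁ = 351.42/3.23 = 108.799 and Q₂ = 269.71/3.23 = 83.502 (equivalently, work directly with expenditure since P cancels).
Midpoint %ΔQ = (269.71 − 351.42)/310.57 = -0.26310; midpoint %ΔI = (40150 − 48260)/44205 = -0.18346.
η = -0.26310 / -0.18346 = 1.43.
η > 1 ⇒ luxury.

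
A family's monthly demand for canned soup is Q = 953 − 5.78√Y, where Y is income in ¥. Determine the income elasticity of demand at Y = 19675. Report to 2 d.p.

At Y = 19675: Q = 142.253.
dQ/dY = -5.78/(2√Y) = -0.0206035 at this income.
η = (dQ/dY)·(Y/Q) = -0.0206035 × (19675/142.253) = -2.85.

-2.85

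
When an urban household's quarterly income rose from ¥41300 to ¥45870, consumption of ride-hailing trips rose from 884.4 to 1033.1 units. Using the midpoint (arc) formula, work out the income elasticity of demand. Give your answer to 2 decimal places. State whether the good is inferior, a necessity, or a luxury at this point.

ΔQ = 1033.1 − 884.4 = 148.7; midpoint Q̄ = (884.4 + 1033.1)/2 = 958.75.
ΔI = 45870 − 41300 = 4570; midpoint Ī = (41300 + 45870)/2 = 43585.
η = (ΔQ/Q̄) ÷ (ΔI/Ī) = (148.7/958.75) ÷ (4570/43585) = 1.48.
η > 1 ⇒ luxury.

1.48 (luxury)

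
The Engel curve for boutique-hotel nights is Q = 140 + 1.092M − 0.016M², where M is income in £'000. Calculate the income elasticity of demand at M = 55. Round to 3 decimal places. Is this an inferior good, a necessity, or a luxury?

At M = 55: Q = 151.6600.
dQ/dM = 1.092 − 0.032M = -0.66800.
η = (dQ/dM)·(M/Q) = -0.66800 × (55/151.6600) = -0.242.
η < 0 ⇒ inferior good.

-0.242 (inferior good)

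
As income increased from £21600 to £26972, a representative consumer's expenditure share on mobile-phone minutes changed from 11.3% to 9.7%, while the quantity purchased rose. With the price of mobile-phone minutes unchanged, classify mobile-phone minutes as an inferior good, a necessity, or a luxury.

Quantity rises but the budget share falls as income rises, so 0 < η < 1.

necessity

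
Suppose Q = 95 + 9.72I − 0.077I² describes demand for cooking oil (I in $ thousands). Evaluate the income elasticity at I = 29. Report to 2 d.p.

At I = 29: Q = 312.1230.
dQ/dI = 9.72 − 0.154I = 5.25400.
η = (dQ/dI)·(I/Q) = 5.25400 × (29/312.1230) = 0.49.

0.49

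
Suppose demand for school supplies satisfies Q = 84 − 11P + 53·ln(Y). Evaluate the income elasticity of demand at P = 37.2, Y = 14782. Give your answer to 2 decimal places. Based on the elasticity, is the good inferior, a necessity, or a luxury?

At P = 37.2, Y = 14782: Q = 183.662.
Holding P constant, ∂Q/∂Y = 53/Y = 0.00358544.
η_Y = (∂Q/∂Y)·(Y/Q) = 0.00358544 × (14782/183.662) = 0.29.
Since 0 < η < 1, this is a necessity.

0.29 (necessity)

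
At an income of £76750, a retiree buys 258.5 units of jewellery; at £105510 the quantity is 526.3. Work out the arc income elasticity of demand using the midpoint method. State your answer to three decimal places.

2.162

ΔQ = 526.3 − 258.5 = 267.8; midpoint Q̄ = (258.5 + 526.3)/2 = 392.4.
ΔI = 105510 − 76750 = 28760; midpoint Ī = (76750 + 105510)/2 = 91130.
η = (ΔQ/Q̄) ÷ (ΔI/Ī) = (267.8/392.4) ÷ (28760/91130) = 2.162.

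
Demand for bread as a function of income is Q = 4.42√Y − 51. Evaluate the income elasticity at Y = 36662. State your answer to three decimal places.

At Y = 36662: Q = 795.312.
dQ/dY = 4.42/(2√Y) = 0.0115421 at this income.
η = (dQ/dY)·(Y/Q) = 0.0115421 × (36662/795.312) = 0.532.

0.532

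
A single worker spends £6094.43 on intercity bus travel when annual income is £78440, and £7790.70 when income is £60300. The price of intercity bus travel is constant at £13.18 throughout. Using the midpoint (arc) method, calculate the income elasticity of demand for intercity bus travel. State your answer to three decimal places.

-0.934

With a constant price, Q₁ = 6094.43/13.18 = 462.400 and Q₂ = 7790.70/13.18 = 591.100 (equivalently, work directly with expenditure since P cancels).
Midpoint %ΔQ = (7790.70 − 6094.43)/6942.57 = 0.24433; midpoint %ΔI = (60300 − 78440)/69370 = -0.26150.
η = 0.24433 / -0.26150 = -0.934.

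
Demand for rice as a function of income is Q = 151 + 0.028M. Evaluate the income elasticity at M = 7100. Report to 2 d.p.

At M = 7100: Q = 349.800.
dQ/dM = 0.028.
η = (dQ/dM)·(M/Q) = 0.028 × (7100/349.800) = 0.57.

0.57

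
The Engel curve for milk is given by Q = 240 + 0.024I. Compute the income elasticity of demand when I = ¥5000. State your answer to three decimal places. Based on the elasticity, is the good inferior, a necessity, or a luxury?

0.333 (necessity)

At I = 5000: Q = 360.000.
dQ/dI = 0.024.
η = (dQ/dI)·(I/Q) = 0.024 × (5000/360.000) = 0.333.
Since 0 < η < 1, the good is a necessity.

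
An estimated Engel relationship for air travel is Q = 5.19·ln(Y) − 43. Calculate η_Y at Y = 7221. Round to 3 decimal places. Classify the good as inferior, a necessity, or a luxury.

1.668 (luxury)

At Y = 7221: Q = 3.112.
dQ/dY = 5.19/Y = 0.000718737 at this income.
η = (dQ/dY)·(Y/Q) = 0.000718737 × (7221/3.112) = 1.668.
Since η > 1, the good is a luxury.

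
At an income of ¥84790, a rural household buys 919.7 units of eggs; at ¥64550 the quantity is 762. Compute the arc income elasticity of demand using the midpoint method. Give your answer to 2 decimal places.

0.69

ΔQ = 762 − 919.7 = -157.7; midpoint Q̄ = (919.7 + 762)/2 = 840.85.
ΔI = 64550 − 84790 = -20240; midpoint Ī = (84790 + 64550)/2 = 74670.
η = (ΔQ/Q̄) ÷ (ΔI/Ī) = (-157.7/840.85) ÷ (-20240/74670) = 0.69.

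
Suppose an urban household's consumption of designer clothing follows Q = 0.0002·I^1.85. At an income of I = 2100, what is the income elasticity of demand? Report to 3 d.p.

For Q = A·I^β the income elasticity is constant and equal to β.
Here β = 1.85, so η = 1.850.

1.850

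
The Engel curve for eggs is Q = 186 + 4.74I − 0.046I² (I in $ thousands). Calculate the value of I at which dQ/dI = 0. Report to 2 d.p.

dQ/dI = 4.74 − 0.092I.
The good is inferior where dQ/dI < 0. Setting dQ/dI = 0 gives I = 4.74 / 0.092 = 51.52.

51.52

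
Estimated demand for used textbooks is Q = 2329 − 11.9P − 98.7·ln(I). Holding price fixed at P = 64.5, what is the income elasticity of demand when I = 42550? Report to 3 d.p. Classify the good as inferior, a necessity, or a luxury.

-0.194 (inferior good)

At P = 64.5, I = 42550: Q = 509.462.
Holding P constant, ∂Q/∂I = -98.7/I = -0.00231962.
η_I = (∂Q/∂I)·(I/Q) = -0.00231962 × (42550/509.462) = -0.194.
Since η < 0, this is an inferior good.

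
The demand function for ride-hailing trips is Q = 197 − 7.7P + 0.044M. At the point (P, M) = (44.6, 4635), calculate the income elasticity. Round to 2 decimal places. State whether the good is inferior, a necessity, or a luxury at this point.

3.55 (luxury)

At P = 44.6, M = 4635: Q = 57.520.
Holding P constant, ∂Q/∂M = 0.044.
η_M = (∂Q/∂M)·(M/Q) = 0.044 × (4635/57.520) = 3.55.
Since η > 1, this is a luxury.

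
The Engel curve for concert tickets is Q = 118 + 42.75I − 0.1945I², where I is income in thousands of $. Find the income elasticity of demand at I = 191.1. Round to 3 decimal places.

At I = 191.1: Q = 1184.5387.
dQ/dI = 42.75 − 0.389I = -31.58790.
η = (dQ/dI)·(I/Q) = -31.58790 × (191.1/1184.5387) = -5.096.

-5.096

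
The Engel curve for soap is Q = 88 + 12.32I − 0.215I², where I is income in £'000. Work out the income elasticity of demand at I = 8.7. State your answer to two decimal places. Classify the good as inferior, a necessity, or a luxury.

At I = 8.7: Q = 178.9107.
dQ/dI = 12.32 − 0.43I = 8.57900.
η = (dQ/dI)·(I/Q) = 8.57900 × (8.7/178.9107) = 0.42.
0 < η < 1 ⇒ necessity.

0.42 (necessity)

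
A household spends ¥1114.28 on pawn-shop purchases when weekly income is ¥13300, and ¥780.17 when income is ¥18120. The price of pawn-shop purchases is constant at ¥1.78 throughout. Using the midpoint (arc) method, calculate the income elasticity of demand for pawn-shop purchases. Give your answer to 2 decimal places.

-1.15

With a constant price, Q₁ = 1114.28/1.78 = 626.000 and Q₂ = 780.17/1.78 = 438.298 (equivalently, work directly with expenditure since P cancels).
Midpoint %ΔQ = (780.17 − 1114.28)/947.22 = -0.35273; midpoint %ΔI = (18120 − 13300)/15710 = 0.30681.
η = -0.35273 / 0.30681 = -1.15.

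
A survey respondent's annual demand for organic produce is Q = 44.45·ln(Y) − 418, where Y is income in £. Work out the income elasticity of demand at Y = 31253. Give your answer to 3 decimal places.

At Y = 31253: Q = 42.052.
dQ/dY = 44.45/Y = 0.00142226 at this income.
η = (dQ/dY)·(Y/Q) = 0.00142226 × (31253/42.052) = 1.057.

1.057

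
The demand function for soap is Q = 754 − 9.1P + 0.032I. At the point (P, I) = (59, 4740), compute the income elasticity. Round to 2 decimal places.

0.41

At P = 59, I = 4740: Q = 368.780.
Holding P constant, ∂Q/∂I = 0.032.
η_I = (∂Q/∂I)·(I/Q) = 0.032 × (4740/368.780) = 0.41.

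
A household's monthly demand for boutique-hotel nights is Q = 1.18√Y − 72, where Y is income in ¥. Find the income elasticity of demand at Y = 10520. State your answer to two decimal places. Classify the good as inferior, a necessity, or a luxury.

1.23 (luxury)

At Y = 10520: Q = 49.029.
dQ/dY = 1.18/(2√Y) = 0.00575233 at this income.
η = (dQ/dY)·(Y/Q) = 0.00575233 × (10520/49.029) = 1.23.
Since η > 1, the good is a luxury.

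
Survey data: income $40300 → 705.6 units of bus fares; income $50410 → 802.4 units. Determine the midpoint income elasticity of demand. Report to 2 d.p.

ΔQ = 802.4 − 705.6 = 96.8; midpoint Q̄ = (705.6 + 802.4)/2 = 754.
ΔI = 50410 − 40300 = 10110; midpoint Ī = (40300 + 50410)/2 = 45355.
η = (ΔQ/Q̄) ÷ (ΔI/Ī) = (96.8/754) ÷ (10110/45355) = 0.58.

0.58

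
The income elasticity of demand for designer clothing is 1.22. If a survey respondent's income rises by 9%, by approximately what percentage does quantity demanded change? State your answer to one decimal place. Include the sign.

%ΔQ ≈ η × %ΔI = 1.22 × 9% = 11.0%.

11.0%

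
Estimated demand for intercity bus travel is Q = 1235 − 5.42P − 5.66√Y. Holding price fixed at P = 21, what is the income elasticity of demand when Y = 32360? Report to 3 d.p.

-4.942

At P = 21, Y = 32360: Q = 103.009.
Holding P constant, ∂Q/∂Y = -5.66/(2√Y) = -0.0157319.
η_Y = (∂Q/∂Y)·(Y/Q) = -0.0157319 × (32360/103.009) = -4.942.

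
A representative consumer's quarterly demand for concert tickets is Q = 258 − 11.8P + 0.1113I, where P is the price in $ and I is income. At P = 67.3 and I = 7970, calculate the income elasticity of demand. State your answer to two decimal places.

2.53

At P = 67.3, I = 7970: Q = 350.921.
Holding P constant, ∂Q/∂I = 0.1113.
η_I = (∂Q/∂I)·(I/Q) = 0.1113 × (7970/350.921) = 2.53.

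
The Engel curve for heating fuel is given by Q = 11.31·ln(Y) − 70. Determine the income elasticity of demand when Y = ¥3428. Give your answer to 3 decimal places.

0.513

At Y = 3428: Q = 22.060.
dQ/dY = 11.31/Y = 0.0032993 at this income.
η = (dQ/dY)·(Y/Q) = 0.0032993 × (3428/22.060) = 0.513.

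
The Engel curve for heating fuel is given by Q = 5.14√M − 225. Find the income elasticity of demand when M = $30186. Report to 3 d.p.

0.668

At M = 30186: Q = 668.030.
dQ/dM = 5.14/(2√M) = 0.0147921 at this income.
η = (dQ/dM)·(M/Q) = 0.0147921 × (30186/668.030) = 0.668.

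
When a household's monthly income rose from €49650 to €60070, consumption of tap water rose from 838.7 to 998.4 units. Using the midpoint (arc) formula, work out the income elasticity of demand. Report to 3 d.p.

ΔQ = 998.4 − 838.7 = 159.7; midpoint Q̄ = (838.7 + 998.4)/2 = 918.55.
ΔI = 60070 − 49650 = 10420; midpoint Ī = (49650 + 60070)/2 = 54860.
η = (ΔQ/Q̄) ÷ (ΔI/Ī) = (159.7/918.55) ÷ (10420/54860) = 0.915.

0.915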